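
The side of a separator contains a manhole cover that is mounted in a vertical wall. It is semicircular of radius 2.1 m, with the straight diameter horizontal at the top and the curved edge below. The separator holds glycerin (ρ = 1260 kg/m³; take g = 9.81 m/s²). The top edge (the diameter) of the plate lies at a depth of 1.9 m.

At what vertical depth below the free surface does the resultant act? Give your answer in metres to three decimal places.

γ = ρg = 1260 × 9.81 / 1000 = 12.3606 kN/m³.
The centroid of a semicircle lies 4r/(3π) = 0.891268 m from the diameter, here below the top edge, so the centroid depth is h_c = 1.9 + 0.891268 = 2.79127 m.
A = πr²/2 = π × 2.1²/2 = 6.92721 m².
Resultant F = γ·h_c·A = 12.3606 × 2.79127 × 6.92721 = 239.001 kN.
I_c = (π/8 − 8/(9π))·r⁴ = 0.109757 × 2.1⁴ = 2.13457 m⁴.
Centre of pressure: y_p = y_c + I_c/(y_c·A) = 2.79127 + 2.13457/(2.79127 × 6.92721) = 2.79127 + 0.110395 = 2.90166 m along the plane.

h_p = 2.902 m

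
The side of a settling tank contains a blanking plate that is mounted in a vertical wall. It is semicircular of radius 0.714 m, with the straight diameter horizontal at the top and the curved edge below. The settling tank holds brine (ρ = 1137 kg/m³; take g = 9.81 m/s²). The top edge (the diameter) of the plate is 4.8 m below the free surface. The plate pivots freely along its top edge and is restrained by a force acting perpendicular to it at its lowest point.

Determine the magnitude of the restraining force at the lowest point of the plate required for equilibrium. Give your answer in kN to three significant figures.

P ≈ 19.8 kN

γ = ρg = 1137 × 9.81 / 1000 = 11.15397 kN/m³.
The centroid of a semicircle lies 4r/(3π) = 0.303031 m from the diameter, here below the top edge, so the centroid depth is h_c = 4.8 + 0.303031 = 5.10303 m.
A = πr²/2 = π × 0.714²/2 = 0.800786 m².
Resultant F = γ·h_c·A = 11.15397 × 5.10303 × 0.800786 = 45.58 kN.
I_c = (π/8 − 8/(9π))·r⁴ = 0.109757 × 0.714⁴ = 0.028525 m⁴.
Centre of pressure: y_p = y_c + I_c/(y_c·A) = 5.10303 + 0.028525/(5.10303 × 0.800786) = 5.10303 + 0.00698041 = 5.11001 m along the plane.
The resultant acts 0.303031 + 0.00698041 = 0.310011 m (along the plate) below the hinge at the top edge, so the moment about the hinge is M = F × 0.310011 = 45.58 × 0.310011 = 14.1303 kN·m.
A normal force at the bottom, 0.714 m from the hinge, must supply this moment: P = 14.1303/0.714 = 19.7903 kN.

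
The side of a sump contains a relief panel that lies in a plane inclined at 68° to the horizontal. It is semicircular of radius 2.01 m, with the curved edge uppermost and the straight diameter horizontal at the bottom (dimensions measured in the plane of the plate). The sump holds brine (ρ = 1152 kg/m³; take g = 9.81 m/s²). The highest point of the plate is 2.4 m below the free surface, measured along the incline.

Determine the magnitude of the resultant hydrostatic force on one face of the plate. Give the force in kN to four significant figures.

F ≈ 236.5 kN

γ = ρg = 1152 × 9.81 / 1000 = 11.30112 kN/m³.
Let θ = 68° be the plate's angle to the horizontal; measure y along the incline from where the plane meets the free surface. Vertical depth h = y·sinθ with sinθ = 0.927184.
The centroid lies 4r/(3π) = 0.85307 m above the diameter, so r − 4r/(3π) = 2.01 − 0.85307 = 1.15693 m below the topmost point, so y_c = 2.4 + 1.15693 = 3.55693 m and h_c = 3.55693 × 0.927184 = 3.29793 m.
A = πr²/2 = π × 2.01²/2 = 6.34617 m².
Resultant F = γ·h_c·A = 11.30112 × 3.29793 × 6.34617 = 236.524 kN.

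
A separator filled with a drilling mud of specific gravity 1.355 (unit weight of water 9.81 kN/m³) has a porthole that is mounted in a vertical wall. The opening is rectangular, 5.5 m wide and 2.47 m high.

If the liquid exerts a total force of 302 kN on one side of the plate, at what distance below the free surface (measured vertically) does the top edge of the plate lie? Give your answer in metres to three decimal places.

γ = 1.355 × 9.81 = 13.29255 kN/m³.
A = 5.5 × 2.47 = 13.585 m².
From F = γ·h_c·A, the centroid depth is h_c = 302/(13.29255 × 13.585) = 1.6724 m.
The centroid lies 2.47/2 = 1.235 m below the top edge, so the top edge sits at h_top = 1.6724 − 1.235 = 0.4374 m below the surface.

d_top ≈ 0.437 m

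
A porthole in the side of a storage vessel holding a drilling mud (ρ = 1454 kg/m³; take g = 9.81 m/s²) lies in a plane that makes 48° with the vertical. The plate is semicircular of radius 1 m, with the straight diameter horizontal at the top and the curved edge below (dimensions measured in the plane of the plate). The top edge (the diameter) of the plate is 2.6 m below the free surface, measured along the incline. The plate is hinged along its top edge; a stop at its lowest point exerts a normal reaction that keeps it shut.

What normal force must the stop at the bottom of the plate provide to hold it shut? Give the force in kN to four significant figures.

γ = ρg = 1454 × 9.81 / 1000 = 14.26374 kN/m³.
The plate makes 48° with the vertical, i.e. θ = 90° − 48° = 42° to the horizontal. Measuring y along the incline from the free-surface line, vertical depth h = y·sinθ with sinθ = 0.669131.
The centroid of a semicircle lies 4r/(3π) = 0.424413 m from the diameter, here below the top edge, so y_c = 2.6 + 0.424413 = 3.02441 m and h_c = 3.02441 × 0.669131 = 2.02373 m.
A = πr²/2 = π × 1²/2 = 1.5708 m².
Resultant F = γ·h_c·A = 14.26374 × 2.02373 × 1.5708 = 45.3426 kN.
I_c = (π/8 − 8/(9π))·r⁴ = 0.109757 × 1⁴ = 0.109757 m⁴.
Centre of pressure: y_p = y_c + I_c/(y_c·A) = 3.02441 + 0.109757/(3.02441 × 1.5708) = 3.02441 + 0.0231031 = 3.04751 m along the plane.
The resultant acts 0.424413 + 0.0231031 = 0.447516 m (along the plate) below the hinge at the top edge, so the moment about the hinge is M = F × 0.447516 = 45.3426 × 0.447516 = 20.2915 kN·m.
A normal force at the bottom, 1 m from the hinge, must supply this moment: P = 20.2915/1 = 20.2915 kN.

P ≈ 20.29 kN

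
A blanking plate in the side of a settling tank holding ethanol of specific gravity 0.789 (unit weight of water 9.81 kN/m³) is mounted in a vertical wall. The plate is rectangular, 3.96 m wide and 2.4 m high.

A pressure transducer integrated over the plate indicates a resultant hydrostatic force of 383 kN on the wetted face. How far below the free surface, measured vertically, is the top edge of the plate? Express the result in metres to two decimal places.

d_top ≈ 4.01 m

γ = 0.789 × 9.81 = 7.74009 kN/m³.
A = 3.96 × 2.4 = 9.504 m².
From F = γ·h_c·A, the centroid depth is h_c = 383/(7.74009 × 9.504) = 5.20651 m.
The centroid lies 2.4/2 = 1.2 m below the top edge, so the top edge sits at h_top = 5.20651 − 1.2 = 4.00651 m below the surface.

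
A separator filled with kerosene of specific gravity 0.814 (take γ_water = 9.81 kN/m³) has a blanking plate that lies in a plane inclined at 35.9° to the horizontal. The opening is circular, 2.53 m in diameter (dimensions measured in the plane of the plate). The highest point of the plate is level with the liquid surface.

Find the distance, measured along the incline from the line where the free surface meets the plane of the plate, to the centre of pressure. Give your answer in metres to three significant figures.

y_p = 1.58 m

γ = 0.814 × 9.81 = 7.98534 kN/m³.
Let θ = 35.9° be the plate's angle to the horizontal; measure y along the incline from where the plane meets the free surface. Vertical depth h = y·sinθ with sinθ = 0.586372.
The centroid is at the centre, 1.265 m below the top of the plate, so y_c = 1.265 m and h_c = 1.265 × 0.586372 = 0.741761 m.
A = π(1.265)² = 5.02726 m².
Resultant F = γ·h_c·A = 7.98534 × 0.741761 × 5.02726 = 29.7775 kN.
I_c = πr⁴/4 = π × 1.265⁴/4 = 2.01118 m⁴.
Centre of pressure: y_p = y_c + I_c/(y_c·A) = 1.265 + 2.01118/(1.265 × 5.02726) = 1.265 + 0.316249 = 1.58125 m along the plane.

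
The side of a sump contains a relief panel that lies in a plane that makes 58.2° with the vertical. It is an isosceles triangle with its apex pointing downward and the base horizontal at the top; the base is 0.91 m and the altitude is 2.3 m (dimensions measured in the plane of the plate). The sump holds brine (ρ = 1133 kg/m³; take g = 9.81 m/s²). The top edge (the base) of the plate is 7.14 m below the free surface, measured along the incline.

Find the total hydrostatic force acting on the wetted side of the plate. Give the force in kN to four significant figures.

F ≈ 48.46 kN

γ = ρg = 1133 × 9.81 / 1000 = 11.11473 kN/m³.
The plate makes 58.2° with the vertical, i.e. θ = 90° − 58.2° = 31.8° to the horizontal. Measuring y along the incline from the free-surface line, vertical depth h = y·sinθ with sinθ = 0.526956.
With the apex down, the centroid sits h/3 = 2.3/3 = 0.766667 m below the base (the top edge), so y_c = 7.14 + 0.766667 = 7.90667 m and h_c = 7.90667 × 0.526956 = 4.16647 m.
A = ½ × 0.91 × 2.3 = 1.0465 m².
Resultant F = γ·h_c·A = 11.11473 × 4.16647 × 1.0465 = 48.4626 kN.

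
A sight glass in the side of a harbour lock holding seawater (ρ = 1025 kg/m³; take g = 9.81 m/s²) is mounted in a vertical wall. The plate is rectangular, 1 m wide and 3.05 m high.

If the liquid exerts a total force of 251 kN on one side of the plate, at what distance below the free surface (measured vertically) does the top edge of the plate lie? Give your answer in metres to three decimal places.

d_top ≈ 6.659 m

γ = ρg = 1025 × 9.81 / 1000 = 10.05525 kN/m³.
A = 1 × 3.05 = 3.05 m².
From F = γ·h_c·A, the centroid depth is h_c = 251/(10.05525 × 3.05) = 8.18429 m.
The centroid lies 3.05/2 = 1.525 m below the top edge, so the top edge sits at h_top = 8.18429 − 1.525 = 6.65929 m below the surface.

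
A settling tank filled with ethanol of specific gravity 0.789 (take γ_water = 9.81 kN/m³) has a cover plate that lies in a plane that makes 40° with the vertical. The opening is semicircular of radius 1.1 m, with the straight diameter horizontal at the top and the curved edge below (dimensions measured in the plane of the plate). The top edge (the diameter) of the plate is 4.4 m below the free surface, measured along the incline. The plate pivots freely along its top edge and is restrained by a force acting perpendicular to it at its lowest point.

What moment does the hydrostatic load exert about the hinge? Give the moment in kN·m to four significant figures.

γ = 0.789 × 9.81 = 7.74009 kN/m³.
The plate makes 40° with the vertical, i.e. θ = 90° − 40° = 50° to the horizontal. Measuring y along the incline from the free-surface line, vertical depth h = y·sinθ with sinθ = 0.766044.
The centroid of a semicircle lies 4r/(3π) = 0.466854 m from the diameter, here below the top edge, so y_c = 4.4 + 0.466854 = 4.86685 m and h_c = 4.86685 × 0.766044 = 3.72822 m.
A = πr²/2 = π × 1.1²/2 = 1.90066 m².
Resultant F = γ·h_c·A = 7.74009 × 3.72822 × 1.90066 = 54.8469 kN.
I_c = (π/8 − 8/(9π))·r⁴ = 0.109757 × 1.1⁴ = 0.160695 m⁴.
Centre of pressure: y_p = y_c + I_c/(y_c·A) = 4.86685 + 0.160695/(4.86685 × 1.90066) = 4.86685 + 0.017372 = 4.88422 m along the plane.
The resultant acts 0.466854 + 0.017372 = 0.484226 m (along the plate) below the hinge at the top edge, so the moment about the hinge is M = F × 0.484226 = 54.8469 × 0.484226 = 26.5583 kN·m.

M ≈ 26.56 kN·m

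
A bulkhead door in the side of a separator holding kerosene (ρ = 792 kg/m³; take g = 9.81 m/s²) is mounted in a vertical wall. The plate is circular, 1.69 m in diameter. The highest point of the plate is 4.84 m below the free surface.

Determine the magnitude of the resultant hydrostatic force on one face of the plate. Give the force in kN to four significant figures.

F ≈ 99.08 kN

γ = ρg = 792 × 9.81 / 1000 = 7.76952 kN/m³.
The centroid is at the centre, 0.845 m below the top of the plate, so the centroid depth is h_c = 4.84 + 0.845 = 5.685 m.
A = π(0.845)² = 2.24318 m².
Resultant F = γ·h_c·A = 7.76952 × 5.685 × 2.24318 = 99.0806 kN.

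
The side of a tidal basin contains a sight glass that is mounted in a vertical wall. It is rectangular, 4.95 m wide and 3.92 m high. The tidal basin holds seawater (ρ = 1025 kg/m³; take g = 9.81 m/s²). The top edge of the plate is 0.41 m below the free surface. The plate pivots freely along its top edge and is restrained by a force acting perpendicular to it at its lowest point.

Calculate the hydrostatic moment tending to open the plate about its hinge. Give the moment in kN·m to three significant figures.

M ≈ 1160 kN·m

γ = ρg = 1025 × 9.81 / 1000 = 10.05525 kN/m³.
The centroid lies 3.92/2 = 1.96 m below the top edge, so the centroid depth is h_c = 0.41 + 1.96 = 2.37 m.
A = 4.95 × 3.92 = 19.404 m².
Resultant F = γ·h_c·A = 10.05525 × 2.37 × 19.404 = 462.416 kN.
I_c = b·h³/12 = 4.95 × 3.92³/12 = 24.8475 m⁴.
Centre of pressure: y_p = y_c + I_c/(y_c·A) = 2.37 + 24.8475/(2.37 × 19.404) = 2.37 + 0.54031 = 2.91031 m along the plane.
The resultant acts 1.96 + 0.54031 = 2.50031 m (along the plate) below the hinge at the top edge, so the moment about the hinge is M = F × 2.50031 = 462.416 × 2.50031 = 1156.18 kN·m.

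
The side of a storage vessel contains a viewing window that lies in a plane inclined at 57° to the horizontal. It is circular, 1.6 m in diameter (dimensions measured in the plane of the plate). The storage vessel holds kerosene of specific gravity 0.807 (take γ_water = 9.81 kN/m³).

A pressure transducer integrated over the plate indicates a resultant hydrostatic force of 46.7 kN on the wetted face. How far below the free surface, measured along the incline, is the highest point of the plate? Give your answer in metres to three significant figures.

γ = 0.807 × 9.81 = 7.91667 kN/m³.
A = π(0.8)² = 2.01062 m².
From F = γ·h_c·A, the centroid depth is h_c = 46.7/(7.91667 × 2.01062) = 2.93389 m.
Let θ = 57° be the plate's angle to the horizontal; measure y along the incline from where the plane meets the free surface. Vertical depth h = y·sinθ with sinθ = 0.838671.
Along the incline, y_c = h_c/sinθ = 2.93389/0.838671 = 3.49826 m.
The centroid is at the centre, 0.8 m below the top of the plate, so the highest point sits at y_top = 3.49826 − 0.8 = 2.69826 m along the incline.

y_top ≈ 2.70 m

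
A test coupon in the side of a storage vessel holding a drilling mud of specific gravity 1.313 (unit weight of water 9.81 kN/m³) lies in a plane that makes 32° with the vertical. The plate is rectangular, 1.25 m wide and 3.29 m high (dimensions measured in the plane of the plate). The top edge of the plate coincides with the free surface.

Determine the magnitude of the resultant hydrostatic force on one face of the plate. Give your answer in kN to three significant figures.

F ≈ 73.9 kN

γ = 1.313 × 9.81 = 12.88053 kN/m³.
The plate makes 32° with the vertical, i.e. θ = 90° − 32° = 58° to the horizontal. Measuring y along the incline from the free-surface line, vertical depth h = y·sinθ with sinθ = 0.848048.
The centroid lies 3.29/2 = 1.645 m below the top edge, so y_c = 1.645 m and h_c = 1.645 × 0.848048 = 1.39504 m.
A = 1.25 × 3.29 = 4.1125 m².
Resultant F = γ·h_c·A = 12.88053 × 1.39504 × 4.1125 = 73.8969 kN.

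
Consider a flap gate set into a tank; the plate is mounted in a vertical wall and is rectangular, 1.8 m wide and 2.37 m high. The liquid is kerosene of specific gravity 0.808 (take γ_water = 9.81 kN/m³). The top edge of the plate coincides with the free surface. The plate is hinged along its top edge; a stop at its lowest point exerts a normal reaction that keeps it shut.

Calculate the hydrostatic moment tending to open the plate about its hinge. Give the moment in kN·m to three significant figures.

γ = 0.808 × 9.81 = 7.92648 kN/m³.
The centroid lies 2.37/2 = 1.185 m below the top edge, so the centroid depth is h_c = 1.185 m.
A = 1.8 × 2.37 = 4.266 m².
Resultant F = γ·h_c·A = 7.92648 × 1.185 × 4.266 = 40.07 kN.
I_c = b·h³/12 = 1.8 × 2.37³/12 = 1.99681 m⁴.
Centre of pressure: y_p = y_c + I_c/(y_c·A) = 1.185 + 1.99681/(1.185 × 4.266) = 1.185 + 0.395 = 1.58 m along the plane.
The resultant acts 1.185 + 0.395 = 1.58 m (along the plate) below the hinge at the top edge, so the moment about the hinge is M = F × 1.58 = 40.07 × 1.58 = 63.3106 kN·m.

M ≈ 63.3 kN·m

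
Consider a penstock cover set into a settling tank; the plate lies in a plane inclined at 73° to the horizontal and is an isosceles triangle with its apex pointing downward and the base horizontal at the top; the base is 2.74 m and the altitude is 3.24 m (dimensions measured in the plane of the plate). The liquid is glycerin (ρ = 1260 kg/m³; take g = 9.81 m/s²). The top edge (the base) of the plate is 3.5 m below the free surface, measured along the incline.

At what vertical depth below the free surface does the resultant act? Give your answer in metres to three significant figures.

h_p = 4.50 m

γ = ρg = 1260 × 9.81 / 1000 = 12.3606 kN/m³.
Let θ = 73° be the plate's angle to the horizontal; measure y along the incline from where the plane meets the free surface. Vertical depth h = y·sinθ with sinθ = 0.956305.
With the apex down, the centroid sits h/3 = 3.24/3 = 1.08 m below the base (the top edge), so y_c = 3.5 + 1.08 = 4.58 m and h_c = 4.58 × 0.956305 = 4.37988 m.
A = ½ × 2.74 × 3.24 = 4.4388 m².
Resultant F = γ·h_c·A = 12.3606 × 4.37988 × 4.4388 = 240.308 kN.
I_c = b·h³/36 = 2.74 × 3.24³/36 = 2.58871 m⁴.
Centre of pressure: y_p = y_c + I_c/(y_c·A) = 4.58 + 2.58871/(4.58 × 4.4388) = 4.58 + 0.127336 = 4.70734 m along the plane.
Vertically, h_p = y_p·sinθ = 4.70734 × 0.956305 = 4.50165 m.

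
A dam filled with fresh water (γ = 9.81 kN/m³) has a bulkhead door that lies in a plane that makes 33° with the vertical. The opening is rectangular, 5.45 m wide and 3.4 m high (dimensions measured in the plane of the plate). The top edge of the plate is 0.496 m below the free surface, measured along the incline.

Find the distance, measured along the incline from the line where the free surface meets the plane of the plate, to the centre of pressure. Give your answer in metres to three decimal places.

y_p = 2.635 m

γ = 9.81 kN/m³.
The plate makes 33° with the vertical, i.e. θ = 90° − 33° = 57° to the horizontal. Measuring y along the incline from the free-surface line, vertical depth h = y·sinθ with sinθ = 0.838671.
The centroid lies 3.4/2 = 1.7 m below the top edge, so y_c = 0.496 + 1.7 = 2.196 m and h_c = 2.196 × 0.838671 = 1.84172 m.
A = 5.45 × 3.4 = 18.53 m².
Resultant F = γ·h_c·A = 9.81 × 1.84172 × 18.53 = 334.787 kN.
I_c = b·h³/12 = 5.45 × 3.4³/12 = 17.8506 m⁴.
Centre of pressure: y_p = y_c + I_c/(y_c·A) = 2.196 + 17.8506/(2.196 × 18.53) = 2.196 + 0.438677 = 2.63468 m along the plane.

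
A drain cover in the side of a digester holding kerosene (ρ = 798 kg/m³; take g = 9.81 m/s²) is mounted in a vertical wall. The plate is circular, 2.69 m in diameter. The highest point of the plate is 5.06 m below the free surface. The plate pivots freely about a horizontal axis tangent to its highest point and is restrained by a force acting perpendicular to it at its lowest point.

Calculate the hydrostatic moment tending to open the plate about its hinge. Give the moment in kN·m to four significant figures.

M ≈ 403.4 kN·m

γ = ρg = 798 × 9.81 / 1000 = 7.82838 kN/m³.
The centroid is at the centre, 1.345 m below the top of the plate, so the centroid depth is h_c = 5.06 + 1.345 = 6.405 m.
A = π(1.345)² = 5.68322 m².
Resultant F = γ·h_c·A = 7.82838 × 6.405 × 5.68322 = 284.961 kN.
I_c = πr⁴/4 = π × 1.345⁴/4 = 2.57027 m⁴.
Centre of pressure: y_p = y_c + I_c/(y_c·A) = 6.405 + 2.57027/(6.405 × 5.68322) = 6.405 + 0.0706098 = 6.47561 m along the plane.
The resultant acts 1.345 + 0.0706098 = 1.41561 m (along the plate) below the hinge at the top edge, so the moment about the hinge is M = F × 1.41561 = 284.961 × 1.41561 = 403.394 kN·m.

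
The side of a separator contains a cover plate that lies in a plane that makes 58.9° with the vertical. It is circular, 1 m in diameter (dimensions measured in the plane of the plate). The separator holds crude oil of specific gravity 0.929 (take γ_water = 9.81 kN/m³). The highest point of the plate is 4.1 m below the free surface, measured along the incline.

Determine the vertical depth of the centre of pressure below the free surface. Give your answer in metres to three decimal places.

γ = 0.929 × 9.81 = 9.11349 kN/m³.
The plate makes 58.9° with the vertical, i.e. θ = 90° − 58.9° = 31.1° to the horizontal. Measuring y along the incline from the free-surface line, vertical depth h = y·sinθ with sinθ = 0.516533.
The centroid is at the centre, 0.5 m below the top of the plate, so y_c = 4.1 + 0.5 = 4.6 m and h_c = 4.6 × 0.516533 = 2.37605 m.
A = π(0.5)² = 0.785398 m².
Resultant F = γ·h_c·A = 9.11349 × 2.37605 × 0.785398 = 17.0071 kN.
I_c = πr⁴/4 = π × 0.5⁴/4 = 0.0490874 m⁴.
Centre of pressure: y_p = y_c + I_c/(y_c·A) = 4.6 + 0.0490874/(4.6 × 0.785398) = 4.6 + 0.013587 = 4.61359 m along the plane.
Vertically, h_p = y_p·sinθ = 4.61359 × 0.516533 = 2.38307 m.

h_p = 2.383 m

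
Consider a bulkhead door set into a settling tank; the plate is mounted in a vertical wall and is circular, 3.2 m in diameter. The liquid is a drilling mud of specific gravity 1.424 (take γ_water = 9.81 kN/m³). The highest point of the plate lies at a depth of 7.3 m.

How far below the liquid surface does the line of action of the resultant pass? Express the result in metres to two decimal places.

γ = 1.424 × 9.81 = 13.96944 kN/m³.
The centroid is at the centre, 1.6 m below the top of the plate, so the centroid depth is h_c = 7.3 + 1.6 = 8.9 m.
A = π(1.6)² = 8.04248 m².
Resultant F = γ·h_c·A = 13.96944 × 8.9 × 8.04248 = 999.906 kN.
I_c = πr⁴/4 = π × 1.6⁴/4 = 5.14719 m⁴.
Centre of pressure: y_p = y_c + I_c/(y_c·A) = 8.9 + 5.14719/(8.9 × 8.04248) = 8.9 + 0.0719102 = 8.97191 m along the plane.

h_p = 8.97 m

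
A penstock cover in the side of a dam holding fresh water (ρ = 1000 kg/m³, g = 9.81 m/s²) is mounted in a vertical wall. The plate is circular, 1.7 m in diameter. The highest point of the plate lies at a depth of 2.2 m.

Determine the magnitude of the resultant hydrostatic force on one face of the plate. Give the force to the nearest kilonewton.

F ≈ 68 kN

γ = ρg = 1000 × 9.81 = 9810 N/m³ = 9.81 kN/m³.
The centroid is at the centre, 0.85 m below the top of the plate, so the centroid depth is h_c = 2.2 + 0.85 = 3.05 m.
A = π(0.85)² = 2.2698 m².
Resultant F = γ·h_c·A = 9.81 × 3.05 × 2.2698 = 67.9136 kN.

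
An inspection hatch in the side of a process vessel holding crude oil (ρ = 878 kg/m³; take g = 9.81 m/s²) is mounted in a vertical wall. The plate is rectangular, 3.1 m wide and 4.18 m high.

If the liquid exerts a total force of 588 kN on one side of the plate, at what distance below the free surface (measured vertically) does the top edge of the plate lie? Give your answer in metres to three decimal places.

γ = ρg = 878 × 9.81 / 1000 = 8.61318 kN/m³.
A = 3.1 × 4.18 = 12.958 m².
From F = γ·h_c·A, the centroid depth is h_c = 588/(8.61318 × 12.958) = 5.26836 m.
The centroid lies 4.18/2 = 2.09 m below the top edge, so the top edge sits at h_top = 5.26836 − 2.09 = 3.17836 m below the surface.

d_top ≈ 3.178 m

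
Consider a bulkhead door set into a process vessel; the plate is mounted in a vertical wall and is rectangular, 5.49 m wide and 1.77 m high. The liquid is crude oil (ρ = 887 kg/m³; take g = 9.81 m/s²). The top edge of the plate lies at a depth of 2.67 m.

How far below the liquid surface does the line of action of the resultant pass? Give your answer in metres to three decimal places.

h_p = 3.628 m

γ = ρg = 887 × 9.81 / 1000 = 8.70147 kN/m³.
The centroid lies 1.77/2 = 0.885 m below the top edge, so the centroid depth is h_c = 2.67 + 0.885 = 3.555 m.
A = 5.49 × 1.77 = 9.7173 m².
Resultant F = γ·h_c·A = 8.70147 × 3.555 × 9.7173 = 300.592 kN.
I_c = b·h³/12 = 5.49 × 1.77³/12 = 2.53694 m⁴.
Centre of pressure: y_p = y_c + I_c/(y_c·A) = 3.555 + 2.53694/(3.555 × 9.7173) = 3.555 + 0.0734387 = 3.62844 m along the plane.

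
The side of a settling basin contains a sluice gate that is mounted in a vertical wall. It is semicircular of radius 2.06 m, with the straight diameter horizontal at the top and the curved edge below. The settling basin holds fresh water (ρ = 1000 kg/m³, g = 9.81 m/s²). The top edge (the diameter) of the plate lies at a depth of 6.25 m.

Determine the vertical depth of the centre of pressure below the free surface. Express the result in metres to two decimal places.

h_p = 7.17 m

γ = ρg = 1000 × 9.81 = 9810 N/m³ = 9.81 kN/m³.
The centroid of a semicircle lies 4r/(3π) = 0.874291 m from the diameter, here below the top edge, so the centroid depth is h_c = 6.25 + 0.874291 = 7.12429 m.
A = πr²/2 = π × 2.06²/2 = 6.66583 m².
Resultant F = γ·h_c·A = 9.81 × 7.12429 × 6.66583 = 465.87 kN.
I_c = (π/8 − 8/(9π))·r⁴ = 0.109757 × 2.06⁴ = 1.97652 m⁴.
Centre of pressure: y_p = y_c + I_c/(y_c·A) = 7.12429 + 1.97652/(7.12429 × 6.66583) = 7.12429 + 0.0416203 = 7.16591 m along the plane.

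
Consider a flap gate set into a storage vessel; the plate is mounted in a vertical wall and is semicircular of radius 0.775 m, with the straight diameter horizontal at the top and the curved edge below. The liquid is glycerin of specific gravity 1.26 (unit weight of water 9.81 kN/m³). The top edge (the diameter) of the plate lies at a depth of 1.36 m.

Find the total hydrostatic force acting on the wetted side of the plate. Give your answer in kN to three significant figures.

F ≈ 19.7 kN

γ = 1.26 × 9.81 = 12.3606 kN/m³.
The centroid of a semicircle lies 4r/(3π) = 0.32892 m from the diameter, here below the top edge, so the centroid depth is h_c = 1.36 + 0.32892 = 1.68892 m.
A = πr²/2 = π × 0.775²/2 = 0.94346 m².
Resultant F = γ·h_c·A = 12.3606 × 1.68892 × 0.94346 = 19.6957 kN.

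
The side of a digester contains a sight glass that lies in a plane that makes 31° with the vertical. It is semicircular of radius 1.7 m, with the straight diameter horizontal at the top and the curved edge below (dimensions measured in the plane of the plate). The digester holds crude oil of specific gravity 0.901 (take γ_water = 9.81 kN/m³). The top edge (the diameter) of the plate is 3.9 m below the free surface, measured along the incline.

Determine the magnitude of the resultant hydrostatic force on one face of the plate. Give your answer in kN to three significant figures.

γ = 0.901 × 9.81 = 8.83881 kN/m³.
The plate makes 31° with the vertical, i.e. θ = 90° − 31° = 59° to the horizontal. Measuring y along the incline from the free-surface line, vertical depth h = y·sinθ with sinθ = 0.857167.
The centroid of a semicircle lies 4r/(3π) = 0.721502 m from the diameter, here below the top edge, so y_c = 3.9 + 0.721502 = 4.6215 m and h_c = 4.6215 × 0.857167 = 3.9614 m.
A = πr²/2 = π × 1.7²/2 = 4.5396 m².
Resultant F = γ·h_c·A = 8.83881 × 3.9614 × 4.5396 = 158.95 kN.

F ≈ 159 kN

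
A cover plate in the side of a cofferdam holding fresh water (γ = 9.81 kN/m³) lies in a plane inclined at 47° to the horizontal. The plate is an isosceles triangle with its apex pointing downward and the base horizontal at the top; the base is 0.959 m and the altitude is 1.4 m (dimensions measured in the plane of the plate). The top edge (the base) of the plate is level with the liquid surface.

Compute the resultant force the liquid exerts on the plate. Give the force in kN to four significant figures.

F ≈ 2.248 kN

γ = 9.81 kN/m³.
Let θ = 47° be the plate's angle to the horizontal; measure y along the incline from where the plane meets the free surface. Vertical depth h = y·sinθ with sinθ = 0.731354.
With the apex down, the centroid sits h/3 = 1.4/3 = 0.466667 m below the base (the top edge), so y_c = 0.466667 m and h_c = 0.466667 × 0.731354 = 0.341299 m.
A = ½ × 0.959 × 1.4 = 0.6713 m².
Resultant F = γ·h_c·A = 9.81 × 0.341299 × 0.6713 = 2.24761 kN.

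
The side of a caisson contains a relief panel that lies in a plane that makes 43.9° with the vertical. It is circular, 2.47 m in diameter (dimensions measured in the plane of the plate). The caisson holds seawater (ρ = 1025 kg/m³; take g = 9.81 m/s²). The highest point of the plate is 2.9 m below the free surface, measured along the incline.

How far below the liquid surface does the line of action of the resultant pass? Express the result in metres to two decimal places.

γ = ρg = 1025 × 9.81 / 1000 = 10.05525 kN/m³.
The plate makes 43.9° with the vertical, i.e. θ = 90° − 43.9° = 46.1° to the horizontal. Measuring y along the incline from the free-surface line, vertical depth h = y·sinθ with sinθ = 0.720551.
The centroid is at the centre, 1.235 m below the top of the plate, so y_c = 2.9 + 1.235 = 4.135 m and h_c = 4.135 × 0.720551 = 2.97948 m.
A = π(1.235)² = 4.79164 m².
Resultant F = γ·h_c·A = 10.05525 × 2.97948 × 4.79164 = 143.555 kN.
I_c = πr⁴/4 = π × 1.235⁴/4 = 1.82708 m⁴.
Centre of pressure: y_p = y_c + I_c/(y_c·A) = 4.135 + 1.82708/(4.135 × 4.79164) = 4.135 + 0.0922142 = 4.22721 m along the plane.
Vertically, h_p = y_p·sinθ = 4.22721 × 0.720551 = 3.04592 m.

h_p = 3.05 m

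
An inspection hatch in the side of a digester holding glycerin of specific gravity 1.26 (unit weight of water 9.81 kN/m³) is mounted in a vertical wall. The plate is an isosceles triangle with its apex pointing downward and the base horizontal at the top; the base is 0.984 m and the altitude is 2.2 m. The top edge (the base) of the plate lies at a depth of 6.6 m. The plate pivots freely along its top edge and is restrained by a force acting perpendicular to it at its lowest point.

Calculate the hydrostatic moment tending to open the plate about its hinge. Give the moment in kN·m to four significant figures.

M ≈ 75.55 kN·m

γ = 1.26 × 9.81 = 12.3606 kN/m³.
With the apex down, the centroid sits h/3 = 2.2/3 = 0.733333 m below the base (the top edge), so the centroid depth is h_c = 6.6 + 0.733333 = 7.33333 m.
A = ½ × 0.984 × 2.2 = 1.0824 m².
Resultant F = γ·h_c·A = 12.3606 × 7.33333 × 1.0824 = 98.1135 kN.
I_c = b·h³/36 = 0.984 × 2.2³/36 = 0.291045 m⁴.
Centre of pressure: y_p = y_c + I_c/(y_c·A) = 7.33333 + 0.291045/(7.33333 × 1.0824) = 7.33333 + 0.0366666 = 7.37 m along the plane.
The resultant acts 0.733333 + 0.0366666 = 0.77 m (along the plate) below the hinge at the top edge, so the moment about the hinge is M = F × 0.77 = 98.1135 × 0.77 = 75.5474 kN·m.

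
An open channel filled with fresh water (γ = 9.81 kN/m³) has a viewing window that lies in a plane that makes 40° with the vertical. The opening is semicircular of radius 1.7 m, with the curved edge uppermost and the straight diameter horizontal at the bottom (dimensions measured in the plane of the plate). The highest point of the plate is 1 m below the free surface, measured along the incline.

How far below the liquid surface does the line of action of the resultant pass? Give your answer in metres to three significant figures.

h_p = 1.59 m

γ = 9.81 kN/m³.
The plate makes 40° with the vertical, i.e. θ = 90° − 40° = 50° to the horizontal. Measuring y along the incline from the free-surface line, vertical depth h = y·sinθ with sinθ = 0.766044.
The centroid lies 4r/(3π) = 0.721502 m above the diameter, so r − 4r/(3π) = 1.7 − 0.721502 = 0.978498 m below the topmost point, so y_c = 1 + 0.978498 = 1.9785 m and h_c = 1.9785 × 0.766044 = 1.51562 m.
A = πr²/2 = π × 1.7²/2 = 4.5396 m².
Resultant F = γ·h_c·A = 9.81 × 1.51562 × 4.5396 = 67.4958 kN.
I_c = (π/8 − 8/(9π))·r⁴ = 0.109757 × 1.7⁴ = 0.916701 m⁴.
Centre of pressure: y_p = y_c + I_c/(y_c·A) = 1.9785 + 0.916701/(1.9785 × 4.5396) = 1.9785 + 0.102064 = 2.08056 m along the plane.
Vertically, h_p = y_p·sinθ = 2.08056 × 0.766044 = 1.5938 m.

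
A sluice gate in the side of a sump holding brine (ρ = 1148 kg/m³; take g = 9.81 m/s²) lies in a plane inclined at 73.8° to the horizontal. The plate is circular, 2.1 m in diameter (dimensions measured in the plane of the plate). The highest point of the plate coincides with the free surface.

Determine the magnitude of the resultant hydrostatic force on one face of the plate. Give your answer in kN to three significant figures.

F ≈ 39.3 kN

γ = ρg = 1148 × 9.81 / 1000 = 11.26188 kN/m³.
Let θ = 73.8° be the plate's angle to the horizontal; measure y along the incline from where the plane meets the free surface. Vertical depth h = y·sinθ with sinθ = 0.960294.
The centroid is at the centre, 1.05 m below the top of the plate, so y_c = 1.05 m and h_c = 1.05 × 0.960294 = 1.00831 m.
A = π(1.05)² = 3.46361 m².
Resultant F = γ·h_c·A = 11.26188 × 1.00831 × 3.46361 = 39.3309 kN.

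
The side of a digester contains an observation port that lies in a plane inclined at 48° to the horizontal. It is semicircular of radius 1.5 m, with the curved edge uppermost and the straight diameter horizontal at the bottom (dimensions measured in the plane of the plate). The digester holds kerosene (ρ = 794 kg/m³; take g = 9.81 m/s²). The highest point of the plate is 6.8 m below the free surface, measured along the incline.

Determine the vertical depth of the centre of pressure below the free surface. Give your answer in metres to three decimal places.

γ = ρg = 794 × 9.81 / 1000 = 7.78914 kN/m³.
Let θ = 48° be the plate's angle to the horizontal; measure y along the incline from where the plane meets the free surface. Vertical depth h = y·sinθ with sinθ = 0.743145.
The centroid lies 4r/(3π) = 0.63662 m above the diameter, so r − 4r/(3π) = 1.5 − 0.63662 = 0.86338 m below the topmost point, so y_c = 6.8 + 0.86338 = 7.66338 m and h_c = 7.66338 × 0.743145 = 5.695 m.
A = πr²/2 = π × 1.5²/2 = 3.53429 m².
Resultant F = γ·h_c·A = 7.78914 × 5.695 × 3.53429 = 156.778 kN.
I_c = (π/8 − 8/(9π))·r⁴ = 0.109757 × 1.5⁴ = 0.555645 m⁴.
Centre of pressure: y_p = y_c + I_c/(y_c·A) = 7.66338 + 0.555645/(7.66338 × 3.53429) = 7.66338 + 0.0205152 = 7.6839 m along the plane.
Vertically, h_p = y_p·sinθ = 7.6839 × 0.743145 = 5.71025 m.

h_p = 5.710 m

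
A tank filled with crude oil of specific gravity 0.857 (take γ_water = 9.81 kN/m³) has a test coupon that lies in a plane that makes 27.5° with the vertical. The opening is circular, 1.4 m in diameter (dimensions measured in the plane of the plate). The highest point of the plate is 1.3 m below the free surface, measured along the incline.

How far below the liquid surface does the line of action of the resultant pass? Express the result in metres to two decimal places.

γ = 0.857 × 9.81 = 8.40717 kN/m³.
The plate makes 27.5° with the vertical, i.e. θ = 90° − 27.5° = 62.5° to the horizontal. Measuring y along the incline from the free-surface line, vertical depth h = y·sinθ with sinθ = 0.887011.
The centroid is at the centre, 0.7 m below the top of the plate, so y_c = 1.3 + 0.7 = 2 m and h_c = 2 × 0.887011 = 1.77402 m.
A = π(0.7)² = 1.53938 m².
Resultant F = γ·h_c·A = 8.40717 × 1.77402 × 1.53938 = 22.9591 kN.
I_c = πr⁴/4 = π × 0.7⁴/4 = 0.188574 m⁴.
Centre of pressure: y_p = y_c + I_c/(y_c·A) = 2 + 0.188574/(2 × 1.53938) = 2 + 0.06125 = 2.06125 m along the plane.
Vertically, h_p = y_p·sinθ = 2.06125 × 0.887011 = 1.82835 m.

h_p = 1.83 m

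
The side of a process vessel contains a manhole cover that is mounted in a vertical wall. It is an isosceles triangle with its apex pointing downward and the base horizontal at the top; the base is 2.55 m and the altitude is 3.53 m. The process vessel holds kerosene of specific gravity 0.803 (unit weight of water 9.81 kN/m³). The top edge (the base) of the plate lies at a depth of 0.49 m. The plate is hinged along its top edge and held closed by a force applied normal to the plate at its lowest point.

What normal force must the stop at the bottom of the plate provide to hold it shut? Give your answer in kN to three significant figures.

P ≈ 26.6 kN

γ = 0.803 × 9.81 = 7.87743 kN/m³.
With the apex down, the centroid sits h/3 = 3.53/3 = 1.17667 m below the base (the top edge), so the centroid depth is h_c = 0.49 + 1.17667 = 1.66667 m.
A = ½ × 2.55 × 3.53 = 4.50075 m².
Resultant F = γ·h_c·A = 7.87743 × 1.66667 × 4.50075 = 59.0907 kN.
I_c = b·h³/36 = 2.55 × 3.53³/36 = 3.11574 m⁴.
Centre of pressure: y_p = y_c + I_c/(y_c·A) = 1.66667 + 3.11574/(1.66667 × 4.50075) = 1.66667 + 0.415362 = 2.08203 m along the plane.
The resultant acts 1.17667 + 0.415362 = 1.59203 m (along the plate) below the hinge at the top edge, so the moment about the hinge is M = F × 1.59203 = 59.0907 × 1.59203 = 94.0742 kN·m.
A normal force at the bottom, 3.53 m from the hinge, must supply this moment: P = 94.0742/3.53 = 26.6499 kN.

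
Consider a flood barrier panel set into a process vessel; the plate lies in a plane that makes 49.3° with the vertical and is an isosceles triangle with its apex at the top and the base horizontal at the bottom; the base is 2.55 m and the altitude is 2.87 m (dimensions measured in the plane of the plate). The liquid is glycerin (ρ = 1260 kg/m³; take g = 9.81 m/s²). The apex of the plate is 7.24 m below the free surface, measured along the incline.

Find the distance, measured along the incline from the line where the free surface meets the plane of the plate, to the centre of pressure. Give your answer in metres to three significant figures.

y_p = 9.20 m

γ = ρg = 1260 × 9.81 / 1000 = 12.3606 kN/m³.
The plate makes 49.3° with the vertical, i.e. θ = 90° − 49.3° = 40.7° to the horizontal. Measuring y along the incline from the free-surface line, vertical depth h = y·sinθ with sinθ = 0.652098.
With the apex up, the centroid sits 2h/3 = 2 × 2.87/3 = 1.91333 m below the apex, so y_c = 7.24 + 1.91333 = 9.15333 m and h_c = 9.15333 × 0.652098 = 5.96887 m.
A = ½ × 2.55 × 2.87 = 3.65925 m².
Resultant F = γ·h_c·A = 12.3606 × 5.96887 × 3.65925 = 269.975 kN.
I_c = b·h³/36 = 2.55 × 2.87³/36 = 1.67449 m⁴.
Centre of pressure: y_p = y_c + I_c/(y_c·A) = 9.15333 + 1.67449/(9.15333 × 3.65925) = 9.15333 + 0.0499932 = 9.20332 m along the plane.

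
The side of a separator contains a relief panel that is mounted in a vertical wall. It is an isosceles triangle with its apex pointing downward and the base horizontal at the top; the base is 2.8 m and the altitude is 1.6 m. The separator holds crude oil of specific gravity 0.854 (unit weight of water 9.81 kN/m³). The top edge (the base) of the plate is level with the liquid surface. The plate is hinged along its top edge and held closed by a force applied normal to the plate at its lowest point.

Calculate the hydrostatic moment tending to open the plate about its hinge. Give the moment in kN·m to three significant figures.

γ = 0.854 × 9.81 = 8.37774 kN/m³.
With the apex down, the centroid sits h/3 = 1.6/3 = 0.533333 m below the base (the top edge), so the centroid depth is h_c = 0.533333 m.
A = ½ × 2.8 × 1.6 = 2.24 m².
Resultant F = γ·h_c·A = 8.37774 × 0.533333 × 2.24 = 10.0086 kN.
I_c = b·h³/36 = 2.8 × 1.6³/36 = 0.318578 m⁴.
Centre of pressure: y_p = y_c + I_c/(y_c·A) = 0.533333 + 0.318578/(0.533333 × 2.24) = 0.533333 + 0.266667 = 0.8 m along the plane.
The resultant acts 0.533333 + 0.266667 = 0.8 m (along the plate) below the hinge at the top edge, so the moment about the hinge is M = F × 0.8 = 10.0086 × 0.8 = 8.00688 kN·m.

M ≈ 8.01 kN·m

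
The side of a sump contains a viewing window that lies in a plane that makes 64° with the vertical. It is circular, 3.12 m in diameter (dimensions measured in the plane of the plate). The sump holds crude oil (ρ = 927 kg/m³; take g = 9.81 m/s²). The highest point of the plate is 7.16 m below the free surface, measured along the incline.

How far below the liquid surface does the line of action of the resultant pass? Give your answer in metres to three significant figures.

γ = ρg = 927 × 9.81 / 1000 = 9.09387 kN/m³.
The plate makes 64° with the vertical, i.e. θ = 90° − 64° = 26° to the horizontal. Measuring y along the incline from the free-surface line, vertical depth h = y·sinθ with sinθ = 0.438371.
The centroid is at the centre, 1.56 m below the top of the plate, so y_c = 7.16 + 1.56 = 8.72 m and h_c = 8.72 × 0.438371 = 3.8226 m.
A = π(1.56)² = 7.64538 m².
Resultant F = γ·h_c·A = 9.09387 × 3.8226 × 7.64538 = 265.77 kN.
I_c = πr⁴/4 = π × 1.56⁴/4 = 4.65145 m⁴.
Centre of pressure: y_p = y_c + I_c/(y_c·A) = 8.72 + 4.65145/(8.72 × 7.64538) = 8.72 + 0.0697707 = 8.78977 m along the plane.
Vertically, h_p = y_p·sinθ = 8.78977 × 0.438371 = 3.85318 m.

h_p = 3.85 m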